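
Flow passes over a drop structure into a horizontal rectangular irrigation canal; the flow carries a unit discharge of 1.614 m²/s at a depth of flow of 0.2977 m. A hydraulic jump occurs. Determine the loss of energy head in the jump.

V₁ = q/y₁ = 1.614/0.2977 = 5.422 m/s. Fr₁ = V₁/√(g·y₁) = 5.422/√(9.81×0.2977) = 3.172.
Conjugate-depth relation: y₂/y₁ = ½[√(1 + 8Fr₁²) − 1] = ½[√81.518 − 1] = 4.014.
y₂ = 4.014 × 0.2977 = 1.195 m.
V₂ = q/y₂ = 1.614/1.195 = 1.351 m/s. E₁ = y₁ + V₁²/2g = 1.796 m; E₂ = y₂ + V₂²/2g = 1.288 m. ΔE = E₁ − E₂ = 0.5078 m.

ΔE = 0.5078 m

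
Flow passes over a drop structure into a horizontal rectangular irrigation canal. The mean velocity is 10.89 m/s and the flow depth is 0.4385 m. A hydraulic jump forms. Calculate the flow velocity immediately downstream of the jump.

Fr₁ = V₁/√(g·y₁) = 10.89/√(9.81×0.4385) = 5.251.
Bélanger equation: y₂/y₁ = ½[√(1 + 8Fr₁²) − 1] = ½[√221.55 − 1] = 6.942.
y₂ = 6.942 × 0.4385 = 3.044 m.
q = V₁·y₁ = 10.89 × 0.4385 = 4.775 m²/s.
V₂ = q/y₂ = 4.775/3.044 = 1.569 m/s.

V₂ = 1.569 m/s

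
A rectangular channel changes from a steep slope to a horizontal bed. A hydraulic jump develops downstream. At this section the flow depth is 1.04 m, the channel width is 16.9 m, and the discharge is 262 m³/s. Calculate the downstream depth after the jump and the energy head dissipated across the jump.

q = Q/b = 262/16.9 = 15.5 m²/s; V₁ = q/y₁ = 14.9 m/s. Fr₁ = V₁/√(g·y₁) = 4.67.
By Bélanger, y₂/y₁ = ½[√(1 + 8Fr₁²) − 1] = ½[√175.2 − 1] = 6.12.
y₂ = 6.12 × 1.04 = 6.36 m.
Head loss: ΔE = (y₂ − y₁)³/(4y₁y₂) = (6.36 − 1.04)³/(4×1.04×6.36) = 151/26.5 = 5.70 m.

y₂ = 6.36 m; ΔE = 5.70 m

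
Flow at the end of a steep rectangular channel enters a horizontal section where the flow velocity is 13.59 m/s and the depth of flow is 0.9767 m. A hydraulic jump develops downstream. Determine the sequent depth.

Fr₁ = V₁/√(g·y₁) = 13.59/√(9.81×0.9767) = 4.390.
From the momentum equation for a rectangular channel, y₂/y₁ = ½[√(1 + 8Fr₁²) − 1] = ½[√155.21 − 1] = 5.729.
y₂ = 5.729 × 0.9767 = 5.596 m.

y₂ = 5.596 m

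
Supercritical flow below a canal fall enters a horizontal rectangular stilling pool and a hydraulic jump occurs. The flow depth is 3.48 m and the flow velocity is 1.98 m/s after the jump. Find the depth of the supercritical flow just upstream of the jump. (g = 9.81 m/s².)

y₁ = 0.670 m

Fr₂ = V₂/√(g·y₂) = 1.98/√(9.81×3.48) = 0.339.
The Bélanger relation is symmetric: y₁/y₂ = ½[√(1 + 8Fr₂²) − 1] = ½[√1.919 − 1] = 0.193.
y₁ = 0.193 × 3.48 = 0.670 m.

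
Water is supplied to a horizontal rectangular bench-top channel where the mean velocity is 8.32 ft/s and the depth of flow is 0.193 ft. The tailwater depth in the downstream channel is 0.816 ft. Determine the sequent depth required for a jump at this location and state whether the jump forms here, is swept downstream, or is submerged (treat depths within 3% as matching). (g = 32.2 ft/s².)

y₂ = 0.820 ft; the jump forms here

Fr₁ = V₁/√(g·y₁) = 8.32/√(32.2×0.193) = 3.34.
Conjugate-depth relation: y₂/y₁ = ½[√(1 + 8Fr₁²) − 1] = ½[√90.11 − 1] = 4.25.
y₂ = 4.25 × 0.193 = 0.820 ft.
Tailwater y_tw = 0.816 ft: y_tw ≈ y₂, so the jump forms here.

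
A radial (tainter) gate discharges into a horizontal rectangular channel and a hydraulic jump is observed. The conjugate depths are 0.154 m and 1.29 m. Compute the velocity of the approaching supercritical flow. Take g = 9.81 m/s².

V₁ = 7.70 m/s

For a rectangular channel the momentum equation gives q² = ½·g·y₁·y₂·(y₁ + y₂) = ½×9.81×0.154×1.29×1.44 = 1.41.
q = √1.41 = 1.19 m²/s.
V₁ = q/y₁ = 1.19/0.154 = 7.70 m/s.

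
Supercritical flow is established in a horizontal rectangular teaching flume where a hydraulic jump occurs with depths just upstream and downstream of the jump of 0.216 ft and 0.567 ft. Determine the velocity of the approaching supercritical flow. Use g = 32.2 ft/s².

V₁ = 5.75 ft/s

For a rectangular channel the momentum equation gives q² = ½·g·y₁·y₂·(y₁ + y₂) = ½×32.2×0.216×0.567×0.783 = 1.54.
q = √1.54 = 1.24 ft²/s.
V₁ = q/y₁ = 1.24/0.216 = 5.75 ft/s.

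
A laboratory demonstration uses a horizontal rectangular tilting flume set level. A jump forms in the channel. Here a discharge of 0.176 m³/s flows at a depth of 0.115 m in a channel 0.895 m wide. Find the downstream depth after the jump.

y₂ = 0.211 m

q = Q/b = 0.176/0.895 = 0.197 m²/s; V₁ = q/y₁ = 1.71 m/s. Fr₁ = V₁/√(g·y₁) = 1.61.
Sequent-depth ratio: y₂/y₁ = ½[√(1 + 8Fr₁²) − 1] = ½[√21.74 − 1] = 1.83.
y₂ = 1.83 × 0.115 = 0.211 m.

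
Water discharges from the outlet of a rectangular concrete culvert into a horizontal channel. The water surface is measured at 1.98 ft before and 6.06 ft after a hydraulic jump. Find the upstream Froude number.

Fr₁ = 2.49

For a rectangular channel the momentum equation gives q² = ½·g·y₁·y₂·(y₁ + y₂) = ½×32.2×1.98×6.06×8.04 = 1553.
q = √1553 = 39.4 ft²/s.
V₁ = q/y₁ = 19.9 ft/s; Fr₁ = V₁/√(g·y₁) = 2.49.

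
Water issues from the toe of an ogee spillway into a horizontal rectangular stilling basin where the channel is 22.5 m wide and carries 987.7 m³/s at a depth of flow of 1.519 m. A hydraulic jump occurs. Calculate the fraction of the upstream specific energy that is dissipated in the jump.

q = Q/b = 987.7/22.5 = 43.90 m²/s; V₁ = q/y₁ = 28.90 m/s. Fr₁ = V₁/√(g·y₁) = 7.486.
Sequent-depth ratio: y₂/y₁ = ½[√(1 + 8Fr₁²) − 1] = ½[√449.37 − 1] = 10.10.
y₂ = 10.10 × 1.519 = 15.34 m.
E₁ = y₁ + V₁²/2g = 44.09 m. ΔE = (y₂ − y₁)³/(4y₁y₂) = 28.33 m. ΔE/E₁ = 28.33/44.09 = 0.643.

ΔE/E₁ = 0.643 (64.3%)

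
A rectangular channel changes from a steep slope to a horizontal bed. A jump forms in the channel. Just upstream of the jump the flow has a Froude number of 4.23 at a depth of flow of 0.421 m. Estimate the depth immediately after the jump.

y₂ = 2.32 m

Fr₁ = 4.23 (given).
Sequent-depth ratio: y₂/y₁ = ½[√(1 + 8Fr₁²) − 1] = ½[√144.1 − 1] = 5.50.
y₂ = 5.50 × 0.421 = 2.32 m.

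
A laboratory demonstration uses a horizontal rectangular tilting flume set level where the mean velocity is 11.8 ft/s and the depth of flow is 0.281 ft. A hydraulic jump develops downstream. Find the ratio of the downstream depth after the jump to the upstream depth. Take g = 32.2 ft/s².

Fr₁ = V₁/√(g·y₁) = 11.8/√(32.2×0.281) = 3.92.
Conjugate-depth relation: y₂/y₁ = ½[√(1 + 8Fr₁²) − 1] = ½[√124.1 − 1] = 5.07.

y₂/y₁ = 5.07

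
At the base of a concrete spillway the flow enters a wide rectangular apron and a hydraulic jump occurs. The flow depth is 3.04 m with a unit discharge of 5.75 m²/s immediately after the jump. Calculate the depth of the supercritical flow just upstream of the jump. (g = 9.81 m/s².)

y₁ = 0.608 m

V₂ = q/y₂ = 5.75/3.04 = 1.89 m/s; Fr₂ = V₂/√(g·y₂) = 0.346.
Applying the sequent-depth relation in reverse, y₁/y₂ = ½[√(1 + 8Fr₂²) − 1] = ½[√1.960 − 1] = 0.200.
y₁ = 0.200 × 3.04 = 0.608 m.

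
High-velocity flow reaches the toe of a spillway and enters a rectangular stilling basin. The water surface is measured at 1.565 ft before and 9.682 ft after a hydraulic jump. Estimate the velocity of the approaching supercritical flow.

For a rectangular channel the momentum equation gives q² = ½·g·y₁·y₂·(y₁ + y₂) = ½×32.2×1.565×9.682×11.25 = 2744.
q = √2744 = 52.38 ft²/s.
V₁ = q/y₁ = 52.38/1.565 = 33.47 ft/s.

V₁ = 33.47 ft/s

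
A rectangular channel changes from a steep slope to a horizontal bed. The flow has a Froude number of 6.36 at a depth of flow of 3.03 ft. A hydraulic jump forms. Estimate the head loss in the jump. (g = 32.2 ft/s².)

Fr₁ = 6.36 (given).
Conjugate-depth relation: y₂/y₁ = ½[√(1 + 8Fr₁²) − 1] = ½[√324.6 − 1] = 8.51.
y₂ = 8.51 × 3.03 = 25.8 ft.
Head loss: ΔE = (y₂ − y₁)³/(4y₁y₂) = (25.8 − 3.03)³/(4×3.03×25.8) = 11775/312 = 37.7 ft.

ΔE = 37.7 ft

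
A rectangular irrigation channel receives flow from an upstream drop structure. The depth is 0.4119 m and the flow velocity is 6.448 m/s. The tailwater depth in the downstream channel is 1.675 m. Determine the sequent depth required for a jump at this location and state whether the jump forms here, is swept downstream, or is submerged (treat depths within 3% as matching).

y₂ = 1.674 m; the jump forms here

Fr₁ = V₁/√(g·y₁) = 6.448/√(9.81×0.4119) = 3.208.
By Bélanger, y₂/y₁ = ½[√(1 + 8Fr₁²) − 1] = ½[√83.315 − 1] = 4.064.
y₂ = 4.064 × 0.4119 = 1.674 m.
Tailwater y_tw = 1.675 m: y_tw ≈ y₂, so the jump forms here.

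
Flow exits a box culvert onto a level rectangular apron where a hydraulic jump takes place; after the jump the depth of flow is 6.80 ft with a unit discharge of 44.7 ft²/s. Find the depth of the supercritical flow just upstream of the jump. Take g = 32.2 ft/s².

V₂ = q/y₂ = 44.7/6.80 = 6.57 ft/s; Fr₂ = V₂/√(g·y₂) = 0.444.
The Bélanger relation is symmetric: y₁/y₂ = ½[√(1 + 8Fr₂²) − 1] = ½[√2.579 − 1] = 0.303.
y₁ = 0.303 × 6.80 = 2.06 ft.

y₁ = 2.06 ft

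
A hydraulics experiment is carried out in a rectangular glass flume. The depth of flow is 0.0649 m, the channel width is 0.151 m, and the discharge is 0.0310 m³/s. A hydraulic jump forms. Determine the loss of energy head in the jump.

q = Q/b = 0.0310/0.151 = 0.205 m²/s; V₁ = q/y₁ = 3.16 m/s. Fr₁ = V₁/√(g·y₁) = 3.96.
Sequent-depth ratio: y₂/y₁ = ½[√(1 + 8Fr₁²) − 1] = ½[√126.7 − 1] = 5.13.
y₂ = 5.13 × 0.0649 = 0.333 m.
Head loss: ΔE = (y₂ − y₁)³/(4y₁y₂) = (0.333 − 0.0649)³/(4×0.0649×0.333) = 0.0192/0.0864 = 0.223 m.

ΔE = 0.223 m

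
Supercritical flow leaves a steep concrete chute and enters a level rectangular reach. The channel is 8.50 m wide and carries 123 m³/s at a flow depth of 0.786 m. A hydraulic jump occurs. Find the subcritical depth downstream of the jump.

q = Q/b = 123/8.50 = 14.5 m²/s; V₁ = q/y₁ = 18.4 m/s. Fr₁ = V₁/√(g·y₁) = 6.63.
Sequent-depth ratio: y₂/y₁ = ½[√(1 + 8Fr₁²) − 1] = ½[√352.7 − 1] = 8.89.
y₂ = 8.89 × 0.786 = 6.99 m.

y₂ = 6.99 m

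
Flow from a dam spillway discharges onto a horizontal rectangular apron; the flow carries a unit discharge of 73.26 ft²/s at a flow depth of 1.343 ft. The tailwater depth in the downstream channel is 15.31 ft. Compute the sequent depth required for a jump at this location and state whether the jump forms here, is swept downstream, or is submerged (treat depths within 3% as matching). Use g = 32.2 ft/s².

y₂ = 15.10 ft; the jump forms here

V₁ = q/y₁ = 73.26/1.343 = 54.55 ft/s. Fr₁ = V₁/√(g·y₁) = 54.55/√(32.2×1.343) = 8.295.
Bélanger equation: y₂/y₁ = ½[√(1 + 8Fr₁²) − 1] = ½[√551.48 − 1] = 11.24.
y₂ = 11.24 × 1.343 = 15.10 ft.
Tailwater y_tw = 15.31 ft: y_tw ≈ y₂, so the jump forms here.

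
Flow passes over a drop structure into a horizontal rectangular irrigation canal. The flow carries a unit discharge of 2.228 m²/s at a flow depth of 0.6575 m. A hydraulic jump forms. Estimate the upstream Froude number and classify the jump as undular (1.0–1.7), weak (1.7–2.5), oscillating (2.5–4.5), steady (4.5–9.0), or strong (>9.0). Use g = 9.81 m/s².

V₁ = q/y₁ = 2.228/0.6575 = 3.389 m/s. Fr₁ = V₁/√(g·y₁) = 3.389/√(9.81×0.6575) = 1.334.
Fr₁ = 1.334 lies in the undular range.

Fr₁ = 1.334; undular jump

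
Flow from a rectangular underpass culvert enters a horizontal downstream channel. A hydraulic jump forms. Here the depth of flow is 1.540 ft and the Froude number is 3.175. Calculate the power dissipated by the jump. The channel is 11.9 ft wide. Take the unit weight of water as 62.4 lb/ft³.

P = 122.4 hp

Fr₁ = 3.175 (given).
By Bélanger, y₂/y₁ = ½[√(1 + 8Fr₁²) − 1] = ½[√81.645 − 1] = 4.018.
y₂ = 4.018 × 1.540 = 6.188 ft.
V₁ = Fr₁·√(g·y₁) = 3.175×√(32.2×1.540) = 22.36 ft/s; q = V₁·y₁ = 34.43 ft²/s. V₂ = q/y₂ = 34.43/6.188 = 5.565 ft/s. E₁ = y₁ + V₁²/2g = 9.302 ft; E₂ = y₂ + V₂²/2g = 6.668 ft. ΔE = E₁ − E₂ = 2.634 ft.
Q = q·b = 34.43 × 11.9 = 409.7 cfs. P = γ·Q·ΔE/550 = 62.4 × 409.7 × 2.634 / 550 = 122.4 hp.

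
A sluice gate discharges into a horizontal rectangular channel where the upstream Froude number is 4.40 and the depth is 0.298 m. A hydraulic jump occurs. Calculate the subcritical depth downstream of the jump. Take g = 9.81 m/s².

Fr₁ = 4.40 (given).
From the momentum equation for a rectangular channel, y₂/y₁ = ½[√(1 + 8Fr₁²) − 1] = ½[√155.9 − 1] = 5.74.
y₂ = 5.74 × 0.298 = 1.71 m.

y₂ = 1.71 m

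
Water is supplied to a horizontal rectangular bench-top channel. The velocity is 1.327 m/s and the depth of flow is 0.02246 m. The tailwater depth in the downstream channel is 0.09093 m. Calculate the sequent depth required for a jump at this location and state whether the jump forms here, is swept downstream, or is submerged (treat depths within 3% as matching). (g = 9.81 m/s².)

Fr₁ = V₁/√(g·y₁) = 1.327/√(9.81×0.02246) = 2.827.
Bélanger equation: y₂/y₁ = ½[√(1 + 8Fr₁²) − 1] = ½[√64.937 − 1] = 3.529.
y₂ = 3.529 × 0.02246 = 0.07927 m.
Tailwater y_tw = 0.09093 m: y_tw > y₂, so the jump is submerged.

y₂ = 0.07927 m; the jump is submerged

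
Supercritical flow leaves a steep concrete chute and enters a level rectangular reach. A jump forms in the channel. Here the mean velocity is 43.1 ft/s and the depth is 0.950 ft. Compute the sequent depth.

y₂ = 10.0 ft

Fr₁ = V₁/√(g·y₁) = 43.1/√(32.2×0.950) = 7.79.
By Bélanger, y₂/y₁ = ½[√(1 + 8Fr₁²) − 1] = ½[√486.8 − 1] = 10.5.
y₂ = 10.5 × 0.950 = 10.0 ft.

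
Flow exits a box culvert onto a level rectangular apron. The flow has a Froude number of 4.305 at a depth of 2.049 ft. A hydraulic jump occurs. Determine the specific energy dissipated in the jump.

Fr₁ = 4.305 (given).
By Bélanger, y₂/y₁ = ½[√(1 + 8Fr₁²) − 1] = ½[√149.26 − 1] = 5.609.
y₂ = 5.609 × 2.049 = 11.49 ft.
V₁ = Fr₁·√(g·y₁) = 4.305×√(32.2×2.049) = 34.97 ft/s; q = V₁·y₁ = 71.65 ft²/s. V₂ = q/y₂ = 71.65/11.49 = 6.235 ft/s. E₁ = y₁ + V₁²/2g = 21.04 ft; E₂ = y₂ + V₂²/2g = 12.10 ft. ΔE = E₁ − E₂ = 8.940 ft.

ΔE = 8.940 ft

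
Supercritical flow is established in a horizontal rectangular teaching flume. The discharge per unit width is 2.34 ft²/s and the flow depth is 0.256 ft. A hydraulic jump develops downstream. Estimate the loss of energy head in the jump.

ΔE = 0.442 ft

V₁ = q/y₁ = 2.34/0.256 = 9.14 ft/s. Fr₁ = V₁/√(g·y₁) = 9.14/√(32.2×0.256) = 3.18.
By Bélanger, y₂/y₁ = ½[√(1 + 8Fr₁²) − 1] = ½[√82.09 − 1] = 4.03.
y₂ = 4.03 × 0.256 = 1.03 ft.
Head loss: ΔE = (y₂ − y₁)³/(4y₁y₂) = (1.03 − 0.256)³/(4×0.256×1.03) = 0.467/1.06 = 0.442 ft.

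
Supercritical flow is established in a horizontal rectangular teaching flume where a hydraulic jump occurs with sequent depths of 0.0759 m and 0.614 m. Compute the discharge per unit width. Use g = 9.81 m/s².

For a rectangular channel the momentum equation gives q² = ½·g·y₁·y₂·(y₁ + y₂) = ½×9.81×0.0759×0.614×0.690 = 0.158.
q = √0.158 = 0.397 m²/s.

q = 0.397 m²/s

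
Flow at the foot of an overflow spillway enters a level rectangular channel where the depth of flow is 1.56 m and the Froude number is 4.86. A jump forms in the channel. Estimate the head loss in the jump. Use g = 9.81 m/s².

Fr₁ = 4.86 (given).
Sequent-depth ratio: y₂/y₁ = ½[√(1 + 8Fr₁²) − 1] = ½[√190.0 − 1] = 6.39.
y₂ = 6.39 × 1.56 = 9.97 m.
V₁ = Fr₁·√(g·y₁) = 4.86×√(9.81×1.56) = 19.0 m/s; q = V₁·y₁ = 29.7 m²/s. V₂ = q/y₂ = 29.7/9.97 = 2.97 m/s. E₁ = y₁ + V₁²/2g = 20.0 m; E₂ = y₂ + V₂²/2g = 10.4 m. ΔE = E₁ − E₂ = 9.56 m.

ΔE = 9.56 m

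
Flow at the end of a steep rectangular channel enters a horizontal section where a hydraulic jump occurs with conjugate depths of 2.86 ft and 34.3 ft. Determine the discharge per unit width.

For a rectangular channel the momentum equation gives q² = ½·g·y₁·y₂·(y₁ + y₂) = ½×32.2×2.86×34.3×37.2 = 58690.
q = √58690 = 242 ft²/s.

q = 242 ft²/s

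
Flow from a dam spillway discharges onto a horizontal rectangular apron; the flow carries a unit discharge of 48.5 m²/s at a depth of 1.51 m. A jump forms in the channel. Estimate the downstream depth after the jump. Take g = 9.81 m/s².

y₂ = 17.1 m

V₁ = q/y₁ = 48.5/1.51 = 32.1 m/s. Fr₁ = V₁/√(g·y₁) = 32.1/√(9.81×1.51) = 8.35.
Conjugate-depth relation: y₂/y₁ = ½[√(1 + 8Fr₁²) − 1] = ½[√558.2 − 1] = 11.3.
y₂ = 11.3 × 1.51 = 17.1 m.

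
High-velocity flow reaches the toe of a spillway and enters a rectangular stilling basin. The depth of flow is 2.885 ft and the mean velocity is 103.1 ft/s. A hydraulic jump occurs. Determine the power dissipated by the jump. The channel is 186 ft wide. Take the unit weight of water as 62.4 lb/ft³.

Fr₁ = V₁/√(g·y₁) = 103.1/√(32.2×2.885) = 10.70.
Bélanger equation: y₂/y₁ = ½[√(1 + 8Fr₁²) − 1] = ½[√916.39 − 1] = 14.64.
y₂ = 14.64 × 2.885 = 42.22 ft.
q = V₁·y₁ = 103.1 × 2.885 = 297.4 ft²/s. V₂ = q/y₂ = 297.4/42.22 = 7.044 ft/s. E₁ = y₁ + V₁²/2g = 167.9 ft; E₂ = y₂ + V₂²/2g = 43.00 ft. ΔE = E₁ − E₂ = 124.9 ft.
Q = q·b = 297.4 × 186 = 55324 cfs. P = γ·Q·ΔE/550 = 62.4 × 55324 × 124.9 / 550 = 784262 hp.

P = 784262 hp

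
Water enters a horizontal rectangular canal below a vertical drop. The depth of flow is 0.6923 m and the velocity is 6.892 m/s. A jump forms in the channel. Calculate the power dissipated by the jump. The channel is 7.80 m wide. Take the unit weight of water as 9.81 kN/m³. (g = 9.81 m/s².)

Fr₁ = V₁/√(g·y₁) = 6.892/√(9.81×0.6923) = 2.645.
Bélanger equation: y₂/y₁ = ½[√(1 + 8Fr₁²) − 1] = ½[√56.952 − 1] = 3.273.
y₂ = 3.273 × 0.6923 = 2.266 m.
Head loss: ΔE = (y₂ − y₁)³/(4y₁y₂) = (2.266 − 0.6923)³/(4×0.6923×2.266) = 3.898/6.275 = 0.6212 m.
q = V₁·y₁ = 6.892 × 0.6923 = 4.771 m²/s. Q = q·b = 4.771 × 7.80 = 37.22 m³/s. P = γ·Q·ΔE = 9.81 × 37.22 × 0.6212 = 226.8 kW.

P = 226.8 kW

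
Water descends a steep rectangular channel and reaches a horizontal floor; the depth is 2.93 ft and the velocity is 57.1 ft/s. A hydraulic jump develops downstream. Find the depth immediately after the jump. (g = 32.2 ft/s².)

y₂ = 22.9 ft

Fr₁ = V₁/√(g·y₁) = 57.1/√(32.2×2.93) = 5.88.
Bélanger equation: y₂/y₁ = ½[√(1 + 8Fr₁²) − 1] = ½[√277.5 − 1] = 7.83.
y₂ = 7.83 × 2.93 = 22.9 ft.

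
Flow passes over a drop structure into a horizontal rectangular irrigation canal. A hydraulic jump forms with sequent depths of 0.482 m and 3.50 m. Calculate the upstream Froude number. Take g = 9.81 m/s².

Fr₁ = 5.48

For a rectangular channel the momentum equation gives q² = ½·g·y₁·y₂·(y₁ + y₂) = ½×9.81×0.482×3.50×3.98 = 32.9.
q = √32.9 = 5.74 m²/s.
V₁ = q/y₁ = 11.9 m/s; Fr₁ = V₁/√(g·y₁) = 5.48.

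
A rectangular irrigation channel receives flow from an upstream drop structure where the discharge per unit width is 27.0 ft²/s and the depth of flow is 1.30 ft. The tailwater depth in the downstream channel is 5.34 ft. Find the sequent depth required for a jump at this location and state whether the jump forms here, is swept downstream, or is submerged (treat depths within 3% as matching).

V₁ = q/y₁ = 27.0/1.30 = 20.8 ft/s. Fr₁ = V₁/√(g·y₁) = 20.8/√(32.2×1.30) = 3.21.
Conjugate-depth relation: y₂/y₁ = ½[√(1 + 8Fr₁²) − 1] = ½[√83.44 − 1] = 4.07.
y₂ = 4.07 × 1.30 = 5.29 ft.
Tailwater y_tw = 5.34 ft: y_tw ≈ y₂, so the jump forms here.

y₂ = 5.29 ft; the jump forms here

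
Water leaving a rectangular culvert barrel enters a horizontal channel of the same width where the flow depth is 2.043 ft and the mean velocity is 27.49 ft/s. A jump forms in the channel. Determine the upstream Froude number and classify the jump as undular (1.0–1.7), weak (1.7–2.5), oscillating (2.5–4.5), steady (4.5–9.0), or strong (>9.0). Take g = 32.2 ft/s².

Fr₁ = V₁/√(g·y₁) = 27.49/√(32.2×2.043) = 3.389.
Fr₁ = 3.389 lies in the oscillating range.

Fr₁ = 3.389; oscillating jump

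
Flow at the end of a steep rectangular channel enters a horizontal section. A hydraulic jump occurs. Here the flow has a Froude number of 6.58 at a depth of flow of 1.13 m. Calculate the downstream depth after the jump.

y₂ = 9.97 m

Fr₁ = 6.58 (given).
Bélanger equation: y₂/y₁ = ½[√(1 + 8Fr₁²) − 1] = ½[√347.4 − 1] = 8.82.
y₂ = 8.82 × 1.13 = 9.97 m.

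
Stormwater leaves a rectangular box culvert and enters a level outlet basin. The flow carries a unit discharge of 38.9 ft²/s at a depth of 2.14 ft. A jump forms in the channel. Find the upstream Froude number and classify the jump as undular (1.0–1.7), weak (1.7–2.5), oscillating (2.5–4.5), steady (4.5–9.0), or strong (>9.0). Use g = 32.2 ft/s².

V₁ = q/y₁ = 38.9/2.14 = 18.2 ft/s. Fr₁ = V₁/√(g·y₁) = 18.2/√(32.2×2.14) = 2.19.
Fr₁ = 2.19 lies in the weak range.

Fr₁ = 2.19; weak jump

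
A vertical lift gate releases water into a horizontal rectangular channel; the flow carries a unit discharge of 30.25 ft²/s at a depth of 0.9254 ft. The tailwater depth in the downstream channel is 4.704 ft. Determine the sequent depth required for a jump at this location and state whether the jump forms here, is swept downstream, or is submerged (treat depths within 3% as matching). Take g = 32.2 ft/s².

y₂ = 7.388 ft; the jump is swept downstream

V₁ = q/y₁ = 30.25/0.9254 = 32.69 ft/s. Fr₁ = V₁/√(g·y₁) = 32.69/√(32.2×0.9254) = 5.988.
Sequent-depth ratio: y₂/y₁ = ½[√(1 + 8Fr₁²) − 1] = ½[√287.88 − 1] = 7.983.
y₂ = 7.983 × 0.9254 = 7.388 ft.
Tailwater y_tw = 4.704 ft: y_tw < y₂, so the jump is swept downstream.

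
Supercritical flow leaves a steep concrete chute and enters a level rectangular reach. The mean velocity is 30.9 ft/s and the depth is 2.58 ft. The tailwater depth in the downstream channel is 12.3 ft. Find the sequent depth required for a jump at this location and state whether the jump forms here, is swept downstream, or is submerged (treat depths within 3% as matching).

Fr₁ = V₁/√(g·y₁) = 30.9/√(32.2×2.58) = 3.39.
From the momentum equation for a rectangular channel, y₂/y₁ = ½[√(1 + 8Fr₁²) − 1] = ½[√92.95 − 1] = 4.32.
y₂ = 4.32 × 2.58 = 11.1 ft.
Tailwater y_tw = 12.3 ft: y_tw > y₂, so the jump is submerged.

y₂ = 11.1 ft; the jump is submerged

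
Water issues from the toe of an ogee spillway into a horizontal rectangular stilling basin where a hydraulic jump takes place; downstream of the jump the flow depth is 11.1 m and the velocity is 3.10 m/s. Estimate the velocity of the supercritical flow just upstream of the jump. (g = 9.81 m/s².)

Fr₂ = V₂/√(g·y₂) = 3.10/√(9.81×11.1) = 0.297.
From the momentum equation (using Fr₂), y₁/y₂ = ½[√(1 + 8Fr₂²) − 1] = ½[√1.706 − 1] = 0.153.
y₁ = 0.153 × 11.1 = 1.70 m.
V₁ = q/y₁ = 34.4/1.70 = 20.3 m/s.

V₁ = 20.3 m/s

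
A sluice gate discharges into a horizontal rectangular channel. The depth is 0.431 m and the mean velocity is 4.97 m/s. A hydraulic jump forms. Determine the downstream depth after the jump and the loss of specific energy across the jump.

Fr₁ = V₁/√(g·y₁) = 4.97/√(9.81×0.431) = 2.42.
By Bélanger, y₂/y₁ = ½[√(1 + 8Fr₁²) − 1] = ½[√47.74 − 1] = 2.95.
y₂ = 2.95 × 0.431 = 1.27 m.
Head loss: ΔE = (y₂ − y₁)³/(4y₁y₂) = (1.27 − 0.431)³/(4×0.431×1.27) = 0.598/2.20 = 0.272 m.

y₂ = 1.27 m; ΔE = 0.272 m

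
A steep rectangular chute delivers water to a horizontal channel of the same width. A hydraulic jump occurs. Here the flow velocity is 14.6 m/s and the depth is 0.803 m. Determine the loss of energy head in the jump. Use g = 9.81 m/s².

Fr₁ = V₁/√(g·y₁) = 14.6/√(9.81×0.803) = 5.20.
From the momentum equation for a rectangular channel, y₂/y₁ = ½[√(1 + 8Fr₁²) − 1] = ½[√217.5 − 1] = 6.87.
y₂ = 6.87 × 0.803 = 5.52 m.
Head loss: ΔE = (y₂ − y₁)³/(4y₁y₂) = (5.52 − 0.803)³/(4×0.803×5.52) = 105/17.7 = 5.92 m.

ΔE = 5.92 m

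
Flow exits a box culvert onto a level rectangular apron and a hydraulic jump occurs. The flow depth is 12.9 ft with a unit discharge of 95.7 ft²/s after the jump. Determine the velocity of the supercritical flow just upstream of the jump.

V₁ = 34.1 ft/s

V₂ = q/y₂ = 95.7/12.9 = 7.42 ft/s; Fr₂ = V₂/√(g·y₂) = 0.364.
Since the conjugate-depth ratio holds either way, y₁/y₂ = ½[√(1 + 8Fr₂²) − 1] = ½[√2.060 − 1] = 0.218.
y₁ = 0.218 × 12.9 = 2.81 ft.
V₁ = q/y₁ = 95.7/2.81 = 34.1 ft/s.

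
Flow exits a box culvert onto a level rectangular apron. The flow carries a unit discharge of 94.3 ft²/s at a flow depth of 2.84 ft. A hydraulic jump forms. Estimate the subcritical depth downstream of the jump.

V₁ = q/y₁ = 94.3/2.84 = 33.2 ft/s. Fr₁ = V₁/√(g·y₁) = 33.2/√(32.2×2.84) = 3.47.
Conjugate-depth relation: y₂/y₁ = ½[√(1 + 8Fr₁²) − 1] = ½[√97.45 − 1] = 4.44.
y₂ = 4.44 × 2.84 = 12.6 ft.

y₂ = 12.6 ft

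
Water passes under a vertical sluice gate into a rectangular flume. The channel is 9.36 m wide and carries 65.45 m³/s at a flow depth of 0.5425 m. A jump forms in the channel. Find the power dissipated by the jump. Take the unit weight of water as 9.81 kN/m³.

q = Q/b = 65.45/9.36 = 6.993 m²/s; V₁ = q/y₁ = 12.89 m/s. Fr₁ = V₁/√(g·y₁) = 5.587.
Sequent-depth ratio: y₂/y₁ = ½[√(1 + 8Fr₁²) − 1] = ½[√250.74 − 1] = 7.417.
y₂ = 7.417 × 0.5425 = 4.024 m.
V₂ = q/y₂ = 6.993/4.024 = 1.738 m/s. E₁ = y₁ + V₁²/2g = 9.010 m; E₂ = y₂ + V₂²/2g = 4.178 m. ΔE = E₁ − E₂ = 4.832 m.
P = γ·Q·ΔE = 9.81 × 65.45 × 4.832 = 3103 kW.

P = 3103 kW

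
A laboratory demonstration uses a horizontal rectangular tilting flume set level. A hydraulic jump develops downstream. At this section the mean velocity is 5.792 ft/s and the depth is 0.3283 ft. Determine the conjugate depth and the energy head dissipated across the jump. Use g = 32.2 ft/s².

y₂ = 0.6791 ft; ΔE = 0.04840 ft

Fr₁ = V₁/√(g·y₁) = 5.792/√(32.2×0.3283) = 1.781.
Sequent-depth ratio: y₂/y₁ = ½[√(1 + 8Fr₁²) − 1] = ½[√26.388 − 1] = 2.068.
y₂ = 2.068 × 0.3283 = 0.6791 ft.
Head loss: ΔE = (y₂ − y₁)³/(4y₁y₂) = (0.6791 − 0.3283)³/(4×0.3283×0.6791) = 0.04316/0.8918 = 0.04840 ft.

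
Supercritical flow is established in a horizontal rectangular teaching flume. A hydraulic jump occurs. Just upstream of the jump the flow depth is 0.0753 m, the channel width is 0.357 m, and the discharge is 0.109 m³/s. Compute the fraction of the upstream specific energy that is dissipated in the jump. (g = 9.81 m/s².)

ΔE/E₁ = 0.466 (46.6%)

q = Q/b = 0.109/0.357 = 0.305 m²/s; V₁ = q/y₁ = 4.05 m/s. Fr₁ = V₁/√(g·y₁) = 4.72.
By Bélanger, y₂/y₁ = ½[√(1 + 8Fr₁²) − 1] = ½[√179.1 − 1] = 6.19.
y₂ = 6.19 × 0.0753 = 0.466 m.
E₁ = y₁ + V₁²/2g = 0.913 m. ΔE = (y₂ − y₁)³/(4y₁y₂) = 0.425 m. ΔE/E₁ = 0.425/0.913 = 0.466.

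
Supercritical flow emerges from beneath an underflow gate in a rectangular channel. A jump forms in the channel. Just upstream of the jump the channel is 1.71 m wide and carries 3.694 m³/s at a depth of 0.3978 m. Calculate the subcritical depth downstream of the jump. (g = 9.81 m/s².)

y₂ = 1.360 m

q = Q/b = 3.694/1.71 = 2.160 m²/s; V₁ = q/y₁ = 5.430 m/s. Fr₁ = V₁/√(g·y₁) = 2.749.
Sequent-depth ratio: y₂/y₁ = ½[√(1 + 8Fr₁²) − 1] = ½[√61.454 − 1] = 3.420.
y₂ = 3.420 × 0.3978 = 1.360 m.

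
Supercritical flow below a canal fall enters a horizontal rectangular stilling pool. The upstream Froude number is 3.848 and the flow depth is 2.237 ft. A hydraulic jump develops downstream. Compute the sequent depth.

Fr₁ = 3.848 (given).
Conjugate-depth relation: y₂/y₁ = ½[√(1 + 8Fr₁²) − 1] = ½[√119.46 − 1] = 4.965.
y₂ = 4.965 × 2.237 = 11.11 ft.

y₂ = 11.11 ft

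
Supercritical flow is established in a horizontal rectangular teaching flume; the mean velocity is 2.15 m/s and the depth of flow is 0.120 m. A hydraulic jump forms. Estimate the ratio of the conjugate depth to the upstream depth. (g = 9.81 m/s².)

y₂/y₁ = 2.35

Fr₁ = V₁/√(g·y₁) = 2.15/√(9.81×0.120) = 1.98.
From the momentum equation for a rectangular channel, y₂/y₁ = ½[√(1 + 8Fr₁²) − 1] = ½[√32.41 − 1] = 2.35.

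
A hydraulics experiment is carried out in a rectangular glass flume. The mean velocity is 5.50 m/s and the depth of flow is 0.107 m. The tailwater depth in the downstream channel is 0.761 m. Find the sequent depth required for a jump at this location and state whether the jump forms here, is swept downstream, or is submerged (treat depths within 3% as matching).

Fr₁ = V₁/√(g·y₁) = 5.50/√(9.81×0.107) = 5.37.
Bélanger equation: y₂/y₁ = ½[√(1 + 8Fr₁²) − 1] = ½[√231.5 − 1] = 7.11.
y₂ = 7.11 × 0.107 = 0.761 m.
Tailwater y_tw = 0.761 m: y_tw ≈ y₂, so the jump forms here.

y₂ = 0.761 m; the jump forms here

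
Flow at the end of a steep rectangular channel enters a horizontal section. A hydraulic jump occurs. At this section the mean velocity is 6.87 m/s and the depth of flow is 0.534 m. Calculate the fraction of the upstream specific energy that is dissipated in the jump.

ΔE/E₁ = 0.257 (25.7%)

Fr₁ = V₁/√(g·y₁) = 6.87/√(9.81×0.534) = 3.00.
Bélanger equation: y₂/y₁ = ½[√(1 + 8Fr₁²) − 1] = ½[√73.08 − 1] = 3.77.
y₂ = 3.77 × 0.534 = 2.02 m.
E₁ = y₁ + V₁²/2g = 2.94 m. ΔE = (y₂ − y₁)³/(4y₁y₂) = 0.755 m. ΔE/E₁ = 0.755/2.94 = 0.257.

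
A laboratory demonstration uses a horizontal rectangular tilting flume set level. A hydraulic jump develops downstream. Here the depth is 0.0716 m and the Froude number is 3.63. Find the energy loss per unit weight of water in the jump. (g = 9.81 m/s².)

Fr₁ = 3.63 (given).
Conjugate-depth relation: y₂/y₁ = ½[√(1 + 8Fr₁²) − 1] = ½[√106.4 − 1] = 4.66.
y₂ = 4.66 × 0.0716 = 0.334 m.
Head loss: ΔE = (y₂ − y₁)³/(4y₁y₂) = (0.334 − 0.0716)³/(4×0.0716×0.334) = 0.0180/0.0955 = 0.188 m.

ΔE = 0.188 m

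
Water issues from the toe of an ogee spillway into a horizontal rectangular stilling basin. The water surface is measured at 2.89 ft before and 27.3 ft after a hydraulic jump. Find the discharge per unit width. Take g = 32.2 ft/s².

q = 196 ft²/s

For a rectangular channel the momentum equation gives q² = ½·g·y₁·y₂·(y₁ + y₂) = ½×32.2×2.89×27.3×30.2 = 38349.
q = √38349 = 196 ft²/s.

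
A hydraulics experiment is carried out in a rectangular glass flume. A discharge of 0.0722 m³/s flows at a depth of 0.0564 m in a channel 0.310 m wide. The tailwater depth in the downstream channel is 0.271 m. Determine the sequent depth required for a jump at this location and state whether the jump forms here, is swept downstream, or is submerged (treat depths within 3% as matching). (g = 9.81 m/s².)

y₂ = 0.416 m; the jump is swept downstream

q = Q/b = 0.0722/0.310 = 0.233 m²/s; V₁ = q/y₁ = 4.13 m/s. Fr₁ = V₁/√(g·y₁) = 5.55.
By Bélanger, y₂/y₁ = ½[√(1 + 8Fr₁²) − 1] = ½[√247.6 − 1] = 7.37.
y₂ = 7.37 × 0.0564 = 0.416 m.
Tailwater y_tw = 0.271 m: y_tw < y₂, so the jump is swept downstream.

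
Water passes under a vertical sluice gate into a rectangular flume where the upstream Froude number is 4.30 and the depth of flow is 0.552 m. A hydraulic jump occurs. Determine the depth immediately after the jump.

y₂ = 3.09 m

Fr₁ = 4.30 (given).
Conjugate-depth relation: y₂/y₁ = ½[√(1 + 8Fr₁²) − 1] = ½[√148.9 − 1] = 5.60.
y₂ = 5.60 × 0.552 = 3.09 m.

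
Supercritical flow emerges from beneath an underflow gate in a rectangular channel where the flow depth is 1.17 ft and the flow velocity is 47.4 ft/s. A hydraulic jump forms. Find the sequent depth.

Fr₁ = V₁/√(g·y₁) = 47.4/√(32.2×1.17) = 7.72.
Conjugate-depth relation: y₂/y₁ = ½[√(1 + 8Fr₁²) − 1] = ½[√478.1 − 1] = 10.4.
y₂ = 10.4 × 1.17 = 12.2 ft.

y₂ = 12.2 ft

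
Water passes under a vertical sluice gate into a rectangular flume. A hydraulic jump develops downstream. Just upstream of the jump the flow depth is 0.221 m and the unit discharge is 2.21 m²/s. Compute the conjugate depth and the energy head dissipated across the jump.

y₂ = 2.02 m; ΔE = 3.24 m

V₁ = q/y₁ = 2.21/0.221 = 10.0 m/s. Fr₁ = V₁/√(g·y₁) = 10.0/√(9.81×0.221) = 6.79.
From the momentum equation for a rectangular channel, y₂/y₁ = ½[√(1 + 8Fr₁²) − 1] = ½[√370.0 − 1] = 9.12.
y₂ = 9.12 × 0.221 = 2.02 m.
Head loss: ΔE = (y₂ − y₁)³/(4y₁y₂) = (2.02 − 0.221)³/(4×0.221×2.02) = 5.77/1.78 = 3.24 m.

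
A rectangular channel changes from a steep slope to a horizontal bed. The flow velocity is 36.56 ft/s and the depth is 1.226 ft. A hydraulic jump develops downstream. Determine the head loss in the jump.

Fr₁ = V₁/√(g·y₁) = 36.56/√(32.2×1.226) = 5.819.
By Bélanger, y₂/y₁ = ½[√(1 + 8Fr₁²) − 1] = ½[√271.87 − 1] = 7.744.
y₂ = 7.744 × 1.226 = 9.494 ft.
Head loss: ΔE = (y₂ − y₁)³/(4y₁y₂) = (9.494 − 1.226)³/(4×1.226×9.494) = 565.3/46.56 = 12.14 ft.

ΔE = 12.14 ft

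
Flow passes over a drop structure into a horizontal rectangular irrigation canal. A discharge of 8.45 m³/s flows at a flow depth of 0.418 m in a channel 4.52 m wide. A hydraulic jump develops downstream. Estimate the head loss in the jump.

ΔE = 0.181 m

q = Q/b = 8.45/4.52 = 1.87 m²/s; V₁ = q/y₁ = 4.47 m/s. Fr₁ = V₁/√(g·y₁) = 2.21.
Sequent-depth ratio: y₂/y₁ = ½[√(1 + 8Fr₁²) − 1] = ½[√40.02 − 1] = 2.66.
y₂ = 2.66 × 0.418 = 1.11 m.
Head loss: ΔE = (y₂ − y₁)³/(4y₁y₂) = (1.11 − 0.418)³/(4×0.418×1.11) = 0.336/1.86 = 0.181 m.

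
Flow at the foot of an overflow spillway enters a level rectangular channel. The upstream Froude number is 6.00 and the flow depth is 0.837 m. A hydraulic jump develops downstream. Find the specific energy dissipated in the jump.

Fr₁ = 6.00 (given).
Bélanger equation: y₂/y₁ = ½[√(1 + 8Fr₁²) − 1] = ½[√289.0 − 1] = 8.00.
y₂ = 8.00 × 0.837 = 6.70 m.
V₁ = Fr₁·√(g·y₁) = 6.00×√(9.81×0.837) = 17.2 m/s; q = V₁·y₁ = 14.4 m²/s. V₂ = q/y₂ = 14.4/6.70 = 2.15 m/s. E₁ = y₁ + V₁²/2g = 15.9 m; E₂ = y₂ + V₂²/2g = 6.93 m. ΔE = E₁ − E₂ = 8.97 m.

ΔE = 8.97 m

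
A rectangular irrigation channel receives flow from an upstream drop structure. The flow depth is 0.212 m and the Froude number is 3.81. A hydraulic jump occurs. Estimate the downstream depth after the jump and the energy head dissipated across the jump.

y₂ = 1.04 m; ΔE = 0.646 m

Fr₁ = 3.81 (given).
From the momentum equation for a rectangular channel, y₂/y₁ = ½[√(1 + 8Fr₁²) − 1] = ½[√117.1 − 1] = 4.91.
y₂ = 4.91 × 0.212 = 1.04 m.
Head loss: ΔE = (y₂ − y₁)³/(4y₁y₂) = (1.04 − 0.212)³/(4×0.212×1.04) = 0.570/0.883 = 0.646 m.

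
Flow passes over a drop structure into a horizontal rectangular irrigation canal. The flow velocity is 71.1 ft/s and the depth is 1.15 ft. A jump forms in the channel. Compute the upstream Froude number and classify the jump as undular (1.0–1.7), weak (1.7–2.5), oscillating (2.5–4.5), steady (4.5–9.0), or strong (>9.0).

Fr₁ = V₁/√(g·y₁) = 71.1/√(32.2×1.15) = 11.7.
Fr₁ = 11.7 lies in the strong range.

Fr₁ = 11.7; strong jump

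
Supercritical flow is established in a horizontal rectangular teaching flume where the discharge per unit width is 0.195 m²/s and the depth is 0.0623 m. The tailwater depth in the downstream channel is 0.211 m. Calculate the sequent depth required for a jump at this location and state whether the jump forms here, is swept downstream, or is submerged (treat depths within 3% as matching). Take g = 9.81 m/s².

y₂ = 0.323 m; the jump is swept downstream

V₁ = q/y₁ = 0.195/0.0623 = 3.13 m/s. Fr₁ = V₁/√(g·y₁) = 3.13/√(9.81×0.0623) = 4.00.
Sequent-depth ratio: y₂/y₁ = ½[√(1 + 8Fr₁²) − 1] = ½[√129.2 − 1] = 5.18.
y₂ = 5.18 × 0.0623 = 0.323 m.
Tailwater y_tw = 0.211 m: y_tw < y₂, so the jump is swept downstream.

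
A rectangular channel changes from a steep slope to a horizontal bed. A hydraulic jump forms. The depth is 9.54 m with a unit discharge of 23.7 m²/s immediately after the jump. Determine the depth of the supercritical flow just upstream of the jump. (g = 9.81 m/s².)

V₂ = q/y₂ = 23.7/9.54 = 2.48 m/s; Fr₂ = V₂/√(g·y₂) = 0.257.
From the momentum equation (using Fr₂), y₁/y₂ = ½[√(1 + 8Fr₂²) − 1] = ½[√1.528 − 1] = 0.118.
y₁ = 0.118 × 9.54 = 1.13 m.

y₁ = 1.13 m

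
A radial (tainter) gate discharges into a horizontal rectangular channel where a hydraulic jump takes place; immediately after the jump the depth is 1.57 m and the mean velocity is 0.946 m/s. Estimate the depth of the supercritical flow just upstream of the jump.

Fr₂ = V₂/√(g·y₂) = 0.946/√(9.81×1.57) = 0.241.
From the momentum equation (using Fr₂), y₁/y₂ = ½[√(1 + 8Fr₂²) − 1] = ½[√1.465 − 1] = 0.105.
y₁ = 0.105 × 1.57 = 0.165 m.

y₁ = 0.165 m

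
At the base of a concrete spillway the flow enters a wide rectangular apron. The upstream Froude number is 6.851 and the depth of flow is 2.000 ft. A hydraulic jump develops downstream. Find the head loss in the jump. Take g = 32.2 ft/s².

Fr₁ = 6.851 (given).
By Bélanger, y₂/y₁ = ½[√(1 + 8Fr₁²) − 1] = ½[√376.49 − 1] = 9.202.
y₂ = 9.202 × 2.000 = 18.40 ft.
Head loss: ΔE = (y₂ − y₁)³/(4y₁y₂) = (18.40 − 2.000)³/(4×2.000×18.40) = 4414/147.2 = 29.98 ft.

ΔE = 29.98 ft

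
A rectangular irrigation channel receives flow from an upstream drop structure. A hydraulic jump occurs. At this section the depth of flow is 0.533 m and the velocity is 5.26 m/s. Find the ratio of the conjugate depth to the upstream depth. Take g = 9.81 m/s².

y₂/y₁ = 2.79

Fr₁ = V₁/√(g·y₁) = 5.26/√(9.81×0.533) = 2.30.
Bélanger equation: y₂/y₁ = ½[√(1 + 8Fr₁²) − 1] = ½[√43.33 − 1] = 2.79.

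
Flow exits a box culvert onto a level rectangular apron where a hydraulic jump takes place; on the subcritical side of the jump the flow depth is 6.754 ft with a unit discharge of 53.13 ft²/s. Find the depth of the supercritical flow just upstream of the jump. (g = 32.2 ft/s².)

V₂ = q/y₂ = 53.13/6.754 = 7.866 ft/s; Fr₂ = V₂/√(g·y₂) = 0.5334.
Since the conjugate-depth ratio holds either way, y₁/y₂ = ½[√(1 + 8Fr₂²) − 1] = ½[√3.2763 − 1] = 0.4050.
y₁ = 0.4050 × 6.754 = 2.736 ft.

y₁ = 2.736 ft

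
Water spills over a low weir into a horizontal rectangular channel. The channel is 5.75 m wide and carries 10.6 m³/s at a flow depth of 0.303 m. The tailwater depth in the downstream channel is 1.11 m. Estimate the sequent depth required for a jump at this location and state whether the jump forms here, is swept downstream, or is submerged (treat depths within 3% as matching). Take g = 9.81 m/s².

q = Q/b = 10.6/5.75 = 1.84 m²/s; V₁ = q/y₁ = 6.08 m/s. Fr₁ = V₁/√(g·y₁) = 3.53.
From the momentum equation for a rectangular channel, y₂/y₁ = ½[√(1 + 8Fr₁²) − 1] = ½[√100.6 − 1] = 4.52.
y₂ = 4.52 × 0.303 = 1.37 m.
Tailwater y_tw = 1.11 m: y_tw < y₂, so the jump is swept downstream.

y₂ = 1.37 m; the jump is swept downstream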